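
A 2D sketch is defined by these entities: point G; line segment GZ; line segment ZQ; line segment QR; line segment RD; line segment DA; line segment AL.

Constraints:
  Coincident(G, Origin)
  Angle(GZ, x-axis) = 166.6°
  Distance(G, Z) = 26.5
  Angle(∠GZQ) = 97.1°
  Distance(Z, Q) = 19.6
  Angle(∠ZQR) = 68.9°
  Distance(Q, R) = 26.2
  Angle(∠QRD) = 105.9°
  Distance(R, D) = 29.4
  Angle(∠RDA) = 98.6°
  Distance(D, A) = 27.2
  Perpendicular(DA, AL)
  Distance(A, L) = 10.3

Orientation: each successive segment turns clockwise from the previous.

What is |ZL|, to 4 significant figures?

12.04

G is at the origin; GZ runs at 166.6° with length 26.5, so Z = (-25.78, 6.141). ∠GZQ = 97.1° gives ZQ at 83.70° from the x-axis; with |ZQ| = 19.6, Q = (-23.63, 25.62). ∠ZQR = 68.9° gives QR at -27.40° from the x-axis; with |QR| = 26.2, R = (-0.3670, 13.57). ∠QRD = 105.9° gives RD at -101.5° from the x-axis; with |RD| = 29.4, D = (-6.228, -15.24). ∠RDA = 98.6° gives DA at 177.1° from the x-axis; with |DA| = 27.2, A = (-33.39, -13.87). The perpendicularity gives AL at right angles to DA, so AL runs at 87.10°; with |AL| = 10.3, L = (-32.87, -3.581). Then |ZL| = |L − Z| = 12.04.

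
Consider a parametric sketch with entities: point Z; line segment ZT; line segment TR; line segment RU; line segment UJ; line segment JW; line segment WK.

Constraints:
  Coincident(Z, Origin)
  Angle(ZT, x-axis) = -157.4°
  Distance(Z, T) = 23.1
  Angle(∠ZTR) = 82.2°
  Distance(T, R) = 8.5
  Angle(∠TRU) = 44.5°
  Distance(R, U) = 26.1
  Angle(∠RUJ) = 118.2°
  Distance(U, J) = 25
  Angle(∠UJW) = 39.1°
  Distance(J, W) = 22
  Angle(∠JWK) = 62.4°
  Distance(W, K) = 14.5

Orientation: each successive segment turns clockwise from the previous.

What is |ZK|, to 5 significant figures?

19.054

∠UJW = 39.1° gives JW at 126.60° from the x-axis; with |JW| = 22.0, W = (-15.263, -21.299). ∠JWK = 62.4° gives WK at 9.0000° from the x-axis; with |WK| = 14.5, K = (-0.94125, -19.030). Then |ZK| = |K − Z| = 19.054.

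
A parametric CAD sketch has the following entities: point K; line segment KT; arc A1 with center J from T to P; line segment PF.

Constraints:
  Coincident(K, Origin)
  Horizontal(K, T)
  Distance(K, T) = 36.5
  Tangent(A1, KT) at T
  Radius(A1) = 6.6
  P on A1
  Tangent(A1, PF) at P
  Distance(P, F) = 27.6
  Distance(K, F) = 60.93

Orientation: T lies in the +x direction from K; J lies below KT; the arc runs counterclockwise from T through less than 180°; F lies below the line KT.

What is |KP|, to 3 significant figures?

34.3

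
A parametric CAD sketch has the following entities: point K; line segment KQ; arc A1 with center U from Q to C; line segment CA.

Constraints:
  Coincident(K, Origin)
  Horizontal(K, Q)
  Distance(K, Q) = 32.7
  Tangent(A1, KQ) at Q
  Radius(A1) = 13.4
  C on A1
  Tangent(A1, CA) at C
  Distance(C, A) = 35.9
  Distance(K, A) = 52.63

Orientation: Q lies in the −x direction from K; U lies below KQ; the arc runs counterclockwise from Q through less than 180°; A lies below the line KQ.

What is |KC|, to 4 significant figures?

48.19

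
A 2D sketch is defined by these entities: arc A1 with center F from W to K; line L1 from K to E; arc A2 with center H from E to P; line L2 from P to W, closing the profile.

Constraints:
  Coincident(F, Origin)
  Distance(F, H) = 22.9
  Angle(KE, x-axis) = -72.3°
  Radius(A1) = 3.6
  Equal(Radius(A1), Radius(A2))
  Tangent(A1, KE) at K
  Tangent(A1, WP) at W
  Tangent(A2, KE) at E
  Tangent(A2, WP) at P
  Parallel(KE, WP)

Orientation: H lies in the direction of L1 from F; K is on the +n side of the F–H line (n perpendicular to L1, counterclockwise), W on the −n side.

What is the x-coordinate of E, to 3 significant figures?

10.4

Tangency of A1 to both parallel lines with radius 3.6 puts K and W at F ± 3.6·n: K = (3.43, 1.09), W = (-3.43, -1.09). Equal radii place E and P the same way about H: E = H + 3.6·n = (10.4, -20.7), P = H − 3.6·n = (3.53, -22.9). So E.x = 10.4.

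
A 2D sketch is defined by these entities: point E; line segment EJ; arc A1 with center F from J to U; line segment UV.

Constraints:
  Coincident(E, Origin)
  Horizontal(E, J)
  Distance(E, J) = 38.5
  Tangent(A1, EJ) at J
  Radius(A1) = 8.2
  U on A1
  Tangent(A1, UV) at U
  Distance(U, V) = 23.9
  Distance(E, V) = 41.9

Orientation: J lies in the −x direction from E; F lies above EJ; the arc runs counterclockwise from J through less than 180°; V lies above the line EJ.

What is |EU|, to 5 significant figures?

31.228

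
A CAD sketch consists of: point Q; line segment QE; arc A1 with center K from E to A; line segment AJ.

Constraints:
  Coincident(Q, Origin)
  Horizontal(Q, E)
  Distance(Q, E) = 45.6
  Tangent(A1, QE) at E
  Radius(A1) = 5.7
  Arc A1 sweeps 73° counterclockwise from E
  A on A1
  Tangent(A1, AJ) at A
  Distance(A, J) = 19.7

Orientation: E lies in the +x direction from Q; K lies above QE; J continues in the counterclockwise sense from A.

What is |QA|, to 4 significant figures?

51.21

Q is at the origin; QE is horizontal with |QE| = 45.6 and E on the +x side, so E = (45.60, 0.000). The tangent condition forces KE to be normal to QE, so K = E + (0, 5.7) = (45.60, 5.700). On A1, E sits at bearing -90° from K; a 73° counterclockwise sweep puts A at bearing -17°, so A = K + 5.7·(cos -17°, sin -17°) = (51.05, 4.033). Then |QA| = |A − Q| = 51.21.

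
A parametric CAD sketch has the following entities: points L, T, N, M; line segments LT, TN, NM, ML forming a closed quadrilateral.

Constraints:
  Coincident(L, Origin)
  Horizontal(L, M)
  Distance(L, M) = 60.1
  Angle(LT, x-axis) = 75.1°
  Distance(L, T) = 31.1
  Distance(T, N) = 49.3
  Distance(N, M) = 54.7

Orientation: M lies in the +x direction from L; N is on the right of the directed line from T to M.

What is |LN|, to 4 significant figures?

21.19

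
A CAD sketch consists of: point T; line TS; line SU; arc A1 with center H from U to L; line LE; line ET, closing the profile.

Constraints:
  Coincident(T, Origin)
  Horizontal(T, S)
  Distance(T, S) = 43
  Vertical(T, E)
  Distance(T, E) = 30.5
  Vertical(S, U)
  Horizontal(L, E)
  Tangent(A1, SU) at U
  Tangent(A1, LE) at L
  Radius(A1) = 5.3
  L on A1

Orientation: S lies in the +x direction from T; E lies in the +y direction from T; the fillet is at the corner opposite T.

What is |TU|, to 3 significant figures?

49.8

T is at the origin; T and S share the same y with |TS| = 43.0 and S on the +x side, so S = (43.0, 0.00). TE is vertical with |TE| = 30.5 and E on the +y side, so E = (0.00, 30.5). The virtual corner opposite T is at (43.0, 30.5). Since A1 is tangent to SU there, HU ⟂ SU and since A1 is tangent to LE there, HL ⟂ LE, with radius 5.3, so the center H sits 5.3 in from both sides at H = (37.7, 25.2). That places the tangent points at U = (43.0, 25.2) on SU and L = (37.7, 30.5) on LE. Then |TU| = |U − T| = 49.8.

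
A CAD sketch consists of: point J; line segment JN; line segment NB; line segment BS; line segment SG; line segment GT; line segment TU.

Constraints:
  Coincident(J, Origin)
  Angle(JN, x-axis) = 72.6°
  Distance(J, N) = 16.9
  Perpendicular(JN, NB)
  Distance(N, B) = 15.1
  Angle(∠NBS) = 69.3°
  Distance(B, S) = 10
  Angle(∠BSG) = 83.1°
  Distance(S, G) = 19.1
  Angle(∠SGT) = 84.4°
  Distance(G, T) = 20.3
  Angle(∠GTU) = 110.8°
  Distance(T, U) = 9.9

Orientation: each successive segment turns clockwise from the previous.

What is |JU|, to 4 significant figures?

34.85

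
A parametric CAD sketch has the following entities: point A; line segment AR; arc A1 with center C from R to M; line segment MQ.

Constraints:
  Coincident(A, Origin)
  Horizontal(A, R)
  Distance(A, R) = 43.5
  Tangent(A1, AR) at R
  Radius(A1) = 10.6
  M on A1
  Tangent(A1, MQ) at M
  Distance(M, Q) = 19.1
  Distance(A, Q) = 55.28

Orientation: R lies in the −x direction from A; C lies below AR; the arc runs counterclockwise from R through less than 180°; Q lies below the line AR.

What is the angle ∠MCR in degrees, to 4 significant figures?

115.7°

Checks: |CM| = 10.60 ✓; ∠(CM, MQ) = 90.00° ✓; |MQ| = 19.10 ✓; |AQ| = 55.28 ✓.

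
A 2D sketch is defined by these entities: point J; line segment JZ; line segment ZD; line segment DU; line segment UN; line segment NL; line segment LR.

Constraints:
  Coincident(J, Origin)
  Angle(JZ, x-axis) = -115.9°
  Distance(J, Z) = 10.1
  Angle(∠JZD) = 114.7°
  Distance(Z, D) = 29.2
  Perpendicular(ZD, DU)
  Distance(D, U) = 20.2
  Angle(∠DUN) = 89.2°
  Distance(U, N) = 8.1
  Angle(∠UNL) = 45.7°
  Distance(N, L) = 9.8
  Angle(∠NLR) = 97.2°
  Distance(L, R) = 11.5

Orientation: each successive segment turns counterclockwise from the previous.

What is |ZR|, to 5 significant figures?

42.274

J is at the origin; JZ runs at -115.9° with length 10.1, so Z = (-4.4117, -9.0855). ∠JZD = 114.7° gives ZD at -50.600° from the x-axis; with |ZD| = 29.2, D = (14.122, -31.649). ZD ⟂ DU, so DU runs at 39.400°; with |DU| = 20.2, U = (29.732, -18.828). ∠DUN = 89.2° gives UN at 130.20° from the x-axis; with |UN| = 8.1, N = (24.503, -12.641). ∠UNL = 45.7° gives NL at -95.500° from the x-axis; with |NL| = 9.8, L = (23.564, -22.396). ∠NLR = 97.2° gives LR at -12.700° from the x-axis; with |LR| = 11.5, R = (34.783, -24.924). Then |ZR| = |R − Z| = 42.274.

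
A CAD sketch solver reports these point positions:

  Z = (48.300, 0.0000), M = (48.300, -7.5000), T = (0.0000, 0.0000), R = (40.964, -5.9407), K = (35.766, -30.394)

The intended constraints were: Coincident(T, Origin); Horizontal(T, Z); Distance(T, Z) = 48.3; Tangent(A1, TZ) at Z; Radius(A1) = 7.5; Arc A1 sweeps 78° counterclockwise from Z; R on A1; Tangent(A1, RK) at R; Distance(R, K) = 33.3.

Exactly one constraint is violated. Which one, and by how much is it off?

Distance(R, K) = 33.3 — off by 8.30.

T = (0.00, 0.00) ✓; T.y = 0.00, Z.y = 0.00 ✓; |TZ| = 48.30 ✓; ∠(MZ, ZT) = 90.00° ✓; |MZ| = 7.500 ✓; bearing(M→R) − bearing(M→Z) = 78.00° ✓; |MR| = 7.500 ✓; ∠(MR, RK) = 90.00° ✓; |RK| = 25.00 ✗.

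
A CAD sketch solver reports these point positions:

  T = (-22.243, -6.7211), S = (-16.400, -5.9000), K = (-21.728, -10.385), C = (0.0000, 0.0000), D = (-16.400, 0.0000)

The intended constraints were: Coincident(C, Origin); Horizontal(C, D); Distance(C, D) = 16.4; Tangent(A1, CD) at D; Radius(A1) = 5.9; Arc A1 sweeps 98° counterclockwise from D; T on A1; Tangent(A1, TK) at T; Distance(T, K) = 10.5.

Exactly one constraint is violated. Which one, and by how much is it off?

Distance(T, K) = 10.5 — off by 6.80.

C = (0.00, 0.00) ✓; C.y = 0.00, D.y = 0.00 ✓; |CD| = 16.40 ✓; ∠(SD, DC) = 90.00° ✓; |SD| = 5.900 ✓; bearing(S→T) − bearing(S→D) = 98.00° ✓; |ST| = 5.900 ✓; ∠(ST, TK) = 90.00° ✓; |TK| = 3.700 ✗.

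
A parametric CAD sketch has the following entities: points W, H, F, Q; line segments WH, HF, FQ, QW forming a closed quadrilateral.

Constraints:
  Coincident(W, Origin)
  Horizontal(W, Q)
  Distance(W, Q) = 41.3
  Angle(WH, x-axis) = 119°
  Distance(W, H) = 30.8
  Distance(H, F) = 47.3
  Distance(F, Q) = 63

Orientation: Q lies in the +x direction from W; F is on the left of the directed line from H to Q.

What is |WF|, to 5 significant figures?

62.362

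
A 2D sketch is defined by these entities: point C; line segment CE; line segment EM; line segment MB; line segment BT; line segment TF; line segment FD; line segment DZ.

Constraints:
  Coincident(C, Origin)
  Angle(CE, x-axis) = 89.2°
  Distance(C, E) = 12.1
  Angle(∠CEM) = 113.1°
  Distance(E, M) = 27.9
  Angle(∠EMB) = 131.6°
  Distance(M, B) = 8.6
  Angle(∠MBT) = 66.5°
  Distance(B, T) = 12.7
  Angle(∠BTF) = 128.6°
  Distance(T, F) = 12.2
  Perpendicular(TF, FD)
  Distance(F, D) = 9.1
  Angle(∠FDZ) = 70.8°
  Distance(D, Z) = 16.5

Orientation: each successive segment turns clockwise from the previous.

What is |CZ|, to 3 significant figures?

31.2

C is at the origin; CE runs at 89.2° with length 12.1, so E = (0.169, 12.1). ∠CEM = 113.1° gives EM at 22.3° from the x-axis; with |EM| = 27.9, M = (26.0, 22.7). ∠EMB = 131.6° gives MB at -26.1° from the x-axis; with |MB| = 8.6, B = (33.7, 18.9). ∠MBT = 66.5° gives BT at -140° from the x-axis; with |BT| = 12.7, T = (24.0, 10.7). ∠BTF = 128.6° gives TF at 169° from the x-axis; with |TF| = 12.2, F = (12.1, 13.0). TF ⟂ FD, so FD runs at 79.0°; with |FD| = 9.1, D = (13.8, 21.9). ∠FDZ = 70.8° gives DZ at -30.2° from the x-axis; with |DZ| = 16.5, Z = (28.1, 13.6). Then |CZ| = |Z − C| = 31.2.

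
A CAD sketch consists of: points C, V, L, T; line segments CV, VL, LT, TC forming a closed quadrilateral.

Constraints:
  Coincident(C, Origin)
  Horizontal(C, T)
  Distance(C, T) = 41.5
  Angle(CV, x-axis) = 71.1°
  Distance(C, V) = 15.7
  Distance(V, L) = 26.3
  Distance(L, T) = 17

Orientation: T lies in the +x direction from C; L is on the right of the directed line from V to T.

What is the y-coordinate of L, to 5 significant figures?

-2.6568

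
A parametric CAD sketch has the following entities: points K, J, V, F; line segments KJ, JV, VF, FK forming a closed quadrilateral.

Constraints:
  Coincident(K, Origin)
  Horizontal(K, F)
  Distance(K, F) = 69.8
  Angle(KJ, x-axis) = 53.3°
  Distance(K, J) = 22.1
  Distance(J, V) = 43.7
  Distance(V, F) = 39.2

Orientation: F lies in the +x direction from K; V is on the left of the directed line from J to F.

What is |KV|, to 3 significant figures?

63.9

K is at the origin; K and F share the same y with |KF| = 69.8 and F in +x, so F = (69.8, 0). KJ runs at 53.3° with |KJ| = 22.1, so J = (13.2, 17.7). V is determined by |JV| = 43.7 and |VF| = 39.2 together: it lies at the intersection of circle(J, 43.7) and circle(F, 39.2). With |JF| = 59.3, the foot of the radical line on JF is 32.8 from J and the perpendicular offset is √(43.7² − 32.8²) = 28.9. Taking the left-of-JF solution: V = (53.1, 35.5).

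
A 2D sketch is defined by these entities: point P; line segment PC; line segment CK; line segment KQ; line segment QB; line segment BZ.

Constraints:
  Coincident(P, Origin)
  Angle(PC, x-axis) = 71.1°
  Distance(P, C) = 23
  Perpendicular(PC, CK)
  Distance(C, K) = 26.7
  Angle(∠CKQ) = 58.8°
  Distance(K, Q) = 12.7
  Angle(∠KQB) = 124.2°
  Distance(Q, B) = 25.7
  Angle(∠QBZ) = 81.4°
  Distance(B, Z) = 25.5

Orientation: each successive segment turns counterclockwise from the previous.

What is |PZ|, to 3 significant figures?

36.3

P is at the origin; PC runs at 71.1° with length 23.0, so C = (7.45, 21.8). PC is perpendicular to CK, so CK runs at 161°; with |CK| = 26.7, K = (-17.8, 30.4). ∠CKQ = 58.8° gives KQ at -77.7° from the x-axis; with |KQ| = 12.7, Q = (-15.1, 18.0). ∠KQB = 124.2° gives QB at -21.9° from the x-axis; with |QB| = 25.7, B = (8.74, 8.41). ∠QBZ = 81.4° gives BZ at 76.7° from the x-axis; with |BZ| = 25.5, Z = (14.6, 33.2). Then |PZ| = |Z − P| = 36.3.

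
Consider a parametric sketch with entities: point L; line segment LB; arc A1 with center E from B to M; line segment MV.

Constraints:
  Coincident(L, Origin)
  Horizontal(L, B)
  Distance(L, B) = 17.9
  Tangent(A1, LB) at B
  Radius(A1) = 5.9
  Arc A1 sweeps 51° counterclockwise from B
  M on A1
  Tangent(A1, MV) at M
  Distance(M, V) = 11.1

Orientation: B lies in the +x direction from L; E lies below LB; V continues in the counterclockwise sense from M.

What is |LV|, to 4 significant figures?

12.53

On A1, B sits at bearing 90° from E; a 51° counterclockwise sweep puts M at bearing 141°, so M = E + 5.9·(cos 141°, sin 141°) = (13.31, -2.187). A1 meets MV tangentially, so EM is at right angles to MV, so MV runs along (−sin 141°, cos 141°); with |MV| = 11.1, V = (6.329, -10.81). Then |LV| = |V − L| = 12.53.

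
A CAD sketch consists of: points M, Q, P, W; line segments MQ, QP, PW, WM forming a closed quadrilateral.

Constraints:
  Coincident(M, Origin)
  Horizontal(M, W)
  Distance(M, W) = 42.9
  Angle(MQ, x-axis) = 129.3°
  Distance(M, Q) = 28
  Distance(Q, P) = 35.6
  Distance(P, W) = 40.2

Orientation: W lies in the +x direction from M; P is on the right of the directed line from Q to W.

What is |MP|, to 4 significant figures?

7.782

Checks: |QP| = 35.60 ✓; |PW| = 40.20 ✓.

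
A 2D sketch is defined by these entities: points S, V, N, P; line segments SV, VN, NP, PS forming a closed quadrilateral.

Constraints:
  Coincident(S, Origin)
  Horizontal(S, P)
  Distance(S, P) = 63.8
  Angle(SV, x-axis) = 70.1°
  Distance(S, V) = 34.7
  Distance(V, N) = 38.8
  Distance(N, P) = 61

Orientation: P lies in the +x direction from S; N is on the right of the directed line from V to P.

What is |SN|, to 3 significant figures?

5.98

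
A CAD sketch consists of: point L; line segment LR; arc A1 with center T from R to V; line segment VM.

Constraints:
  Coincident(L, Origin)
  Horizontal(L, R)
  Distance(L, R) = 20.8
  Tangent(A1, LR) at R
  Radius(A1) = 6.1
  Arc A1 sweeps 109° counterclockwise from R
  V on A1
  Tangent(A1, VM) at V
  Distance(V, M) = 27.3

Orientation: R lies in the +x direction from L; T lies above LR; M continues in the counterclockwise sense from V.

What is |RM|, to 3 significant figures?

34.0

On A1, R sits at bearing -90° from T; a 109° counterclockwise sweep puts V at bearing 19°, so V = T + 6.1·(cos 19°, sin 19°) = (26.6, 8.09). A1 meets VM tangentially, so TV is at right angles to VM, so VM runs along (−sin 19°, cos 19°); with |VM| = 27.3, M = (17.7, 33.9). Then |RM| = |M − R| = 34.0.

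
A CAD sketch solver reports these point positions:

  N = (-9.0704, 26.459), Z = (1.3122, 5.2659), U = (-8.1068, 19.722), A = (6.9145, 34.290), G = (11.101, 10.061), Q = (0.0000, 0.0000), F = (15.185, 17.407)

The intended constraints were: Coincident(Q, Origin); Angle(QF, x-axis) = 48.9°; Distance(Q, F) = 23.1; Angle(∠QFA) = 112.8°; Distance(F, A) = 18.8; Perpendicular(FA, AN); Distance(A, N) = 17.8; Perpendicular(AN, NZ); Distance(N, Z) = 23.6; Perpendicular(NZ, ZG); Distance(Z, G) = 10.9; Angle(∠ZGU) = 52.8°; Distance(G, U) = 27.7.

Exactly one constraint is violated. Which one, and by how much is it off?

Distance(G, U) = 27.7 — off by 6.20.

Q = (0.00, 0.00) ✓; QF at 48.90° ✓; |QF| = 23.10 ✓; ∠QFA = 112.8° ✓; |FA| = 18.80 ✓; ∠(FA, AN) = 90.00° ✓; |AN| = 17.80 ✓; ∠(AN, NZ) = 90.00° ✓; |NZ| = 23.60 ✓; ∠(NZ, ZG) = 90.00° ✓; |ZG| = 10.90 ✓; ∠ZGU = 52.80° ✓; |GU| = 21.50 ✗.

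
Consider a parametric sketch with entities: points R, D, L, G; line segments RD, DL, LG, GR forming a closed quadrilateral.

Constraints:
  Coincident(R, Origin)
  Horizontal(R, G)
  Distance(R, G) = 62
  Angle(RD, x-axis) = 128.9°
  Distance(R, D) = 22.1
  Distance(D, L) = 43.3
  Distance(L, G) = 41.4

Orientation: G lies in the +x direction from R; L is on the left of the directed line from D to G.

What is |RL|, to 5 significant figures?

37.912

Checks: |DL| = 43.30 ✓; |LG| = 41.40 ✓.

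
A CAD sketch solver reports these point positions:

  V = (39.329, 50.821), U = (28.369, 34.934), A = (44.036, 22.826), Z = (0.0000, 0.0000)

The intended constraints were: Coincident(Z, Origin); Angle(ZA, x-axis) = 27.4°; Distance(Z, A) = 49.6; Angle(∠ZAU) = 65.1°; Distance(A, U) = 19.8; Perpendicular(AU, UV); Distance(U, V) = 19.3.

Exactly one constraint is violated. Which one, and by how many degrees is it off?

Perpendicular(AU, UV) — off by 3.10°.

Z = (0.00, 0.00) ✓; ZA at 27.40° ✓; |ZA| = 49.60 ✓; ∠ZAU = 65.10° ✓; |AU| = 19.80 ✓; ∠(AU, UV) = 86.90° ✗; |UV| = 19.30 ✓.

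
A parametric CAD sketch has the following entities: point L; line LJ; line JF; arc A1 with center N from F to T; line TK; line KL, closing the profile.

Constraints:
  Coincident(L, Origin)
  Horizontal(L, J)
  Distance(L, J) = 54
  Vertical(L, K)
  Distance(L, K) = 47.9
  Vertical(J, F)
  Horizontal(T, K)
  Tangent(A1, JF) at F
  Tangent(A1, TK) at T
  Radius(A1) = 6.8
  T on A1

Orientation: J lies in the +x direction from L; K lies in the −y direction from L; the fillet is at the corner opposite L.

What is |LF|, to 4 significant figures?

67.86

The virtual corner opposite L is at (54.00, -47.90). The tangent condition forces NF to be normal to JF and the tangent condition forces NT to be normal to TK, with radius 6.8, so the center N sits 6.8 in from both sides at N = (47.20, -41.10). That places the tangent points at F = (54.00, -41.10) on JF and T = (47.20, -47.90) on TK. Then |LF| = |F − L| = 67.86.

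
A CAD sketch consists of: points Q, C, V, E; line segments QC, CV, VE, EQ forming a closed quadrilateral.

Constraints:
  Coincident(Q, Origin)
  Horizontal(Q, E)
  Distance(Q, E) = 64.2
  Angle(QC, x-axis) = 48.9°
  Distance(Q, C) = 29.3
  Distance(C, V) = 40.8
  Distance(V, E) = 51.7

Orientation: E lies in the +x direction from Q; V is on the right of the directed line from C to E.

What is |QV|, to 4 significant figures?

24.50

Q is at the origin; QE is horizontal with |QE| = 64.2 and E in +x, so E = (64.2, 0). QC runs at 48.9° with |QC| = 29.3, so C = (19.26, 22.08). V is determined by |CV| = 40.8 and |VE| = 51.7 together: it lies at the intersection of circle(C, 40.8) and circle(E, 51.7). With |CE| = 50.07, the foot of the radical line on CE is 14.97 from C and the perpendicular offset is √(40.8² − 14.97²) = 37.96. Taking the right-of-CE solution: V = (15.96, -18.59).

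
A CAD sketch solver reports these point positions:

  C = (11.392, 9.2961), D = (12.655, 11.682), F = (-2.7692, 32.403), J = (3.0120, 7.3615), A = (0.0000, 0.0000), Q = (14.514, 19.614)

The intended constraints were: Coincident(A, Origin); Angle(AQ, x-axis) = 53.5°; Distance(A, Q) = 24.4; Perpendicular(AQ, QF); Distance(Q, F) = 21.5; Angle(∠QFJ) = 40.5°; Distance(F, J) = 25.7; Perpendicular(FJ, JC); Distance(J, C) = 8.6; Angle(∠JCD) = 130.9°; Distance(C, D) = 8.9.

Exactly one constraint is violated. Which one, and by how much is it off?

Distance(C, D) = 8.9 — off by 6.20.

A = (0.00, 0.00) ✓; AQ at 53.50° ✓; |AQ| = 24.40 ✓; ∠(AQ, QF) = 90.00° ✓; |QF| = 21.50 ✓; ∠QFJ = 40.50° ✓; |FJ| = 25.70 ✓; ∠(FJ, JC) = 90.00° ✓; |JC| = 8.600 ✓; ∠JCD = 130.9° ✓; |CD| = 2.700 ✗.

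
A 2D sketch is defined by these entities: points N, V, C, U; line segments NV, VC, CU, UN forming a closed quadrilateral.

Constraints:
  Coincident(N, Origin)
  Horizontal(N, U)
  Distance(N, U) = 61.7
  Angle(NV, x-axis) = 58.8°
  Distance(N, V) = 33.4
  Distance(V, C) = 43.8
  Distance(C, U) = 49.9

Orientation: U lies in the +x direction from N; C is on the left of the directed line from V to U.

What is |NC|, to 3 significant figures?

74.6

Checks: N = (0.00, 0.00) ✓; |VC| = 43.80 ✓; |CU| = 49.90 ✓.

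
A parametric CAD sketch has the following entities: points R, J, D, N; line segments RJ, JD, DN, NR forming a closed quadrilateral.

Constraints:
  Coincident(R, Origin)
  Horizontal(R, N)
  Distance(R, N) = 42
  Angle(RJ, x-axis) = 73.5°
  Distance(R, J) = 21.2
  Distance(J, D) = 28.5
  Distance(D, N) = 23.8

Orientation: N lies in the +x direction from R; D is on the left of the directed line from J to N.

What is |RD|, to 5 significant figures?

41.168

R is at the origin; R and N share the same y with |RN| = 42.0 and N in +x, so N = (42.0, 0). RJ runs at 73.5° with |RJ| = 21.2, so J = (6.0211, 20.327). D is determined by |JD| = 28.5 and |DN| = 23.8 together: it lies at the intersection of circle(J, 28.5) and circle(N, 23.8). With |JN| = 41.324, the foot of the radical line on JN is 23.636 from J and the perpendicular offset is √(28.5² − 23.636²) = 15.924. Taking the left-of-JN solution: D = (34.433, 22.565).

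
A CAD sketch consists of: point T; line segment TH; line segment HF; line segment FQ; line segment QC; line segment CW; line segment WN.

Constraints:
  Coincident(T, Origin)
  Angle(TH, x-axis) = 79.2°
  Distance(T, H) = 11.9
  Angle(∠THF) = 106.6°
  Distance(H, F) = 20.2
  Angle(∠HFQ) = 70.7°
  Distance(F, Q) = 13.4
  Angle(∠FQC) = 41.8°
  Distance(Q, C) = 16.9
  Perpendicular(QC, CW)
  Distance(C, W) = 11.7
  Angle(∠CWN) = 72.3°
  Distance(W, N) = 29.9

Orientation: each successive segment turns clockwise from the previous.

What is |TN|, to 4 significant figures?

28.22

The perpendicularity gives CW at right angles to QC, so CW runs at 28.30°; with |CW| = 11.7, W = (21.49, 21.13). ∠CWN = 72.3° gives WN at -79.40° from the x-axis; with |WN| = 29.9, N = (26.99, -8.262). Then |TN| = |N − T| = 28.22.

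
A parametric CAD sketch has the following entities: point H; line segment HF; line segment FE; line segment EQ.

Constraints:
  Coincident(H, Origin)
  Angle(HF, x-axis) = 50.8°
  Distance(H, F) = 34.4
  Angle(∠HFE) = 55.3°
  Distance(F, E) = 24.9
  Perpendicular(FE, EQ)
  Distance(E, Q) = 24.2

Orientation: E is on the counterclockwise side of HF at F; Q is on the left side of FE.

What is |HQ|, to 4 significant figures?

6.703

H is at the origin; HF runs at 50.8° with length 34.4, so F = 34.4·(cos 50.8°, sin 50.8°) = (21.74, 26.66). ∠HFE = 55.3°, so FE runs at 50.8° + (180° − 55.3°) = 175.5° from the x-axis; with |FE| = 24.9, E = F + 24.9·(cos 175.5°, sin 175.5°) = (-3.081, 28.61). FE ⟂ EQ; with |EQ| = 24.2 on the left of FE, Q = E + 24.2·(-0.07846, -0.9969) = (-4.980, 4.486). Then |HQ| = |Q − H| = 6.703.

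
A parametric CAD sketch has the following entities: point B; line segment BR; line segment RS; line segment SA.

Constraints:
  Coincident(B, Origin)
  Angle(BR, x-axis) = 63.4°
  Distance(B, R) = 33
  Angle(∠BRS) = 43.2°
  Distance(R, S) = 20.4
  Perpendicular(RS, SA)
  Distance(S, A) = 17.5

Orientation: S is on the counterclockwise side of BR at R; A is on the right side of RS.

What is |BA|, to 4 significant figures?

40.26

B is at the origin; BR runs at 63.4° with length 33.0, so R = 33.0·(cos 63.4°, sin 63.4°) = (14.78, 29.51). ∠BRS = 43.2°, so RS runs at 63.4° + (180° − 43.2°) = 200.2° from the x-axis; with |RS| = 20.4, S = R + 20.4·(cos 200.2°, sin 200.2°) = (-4.369, 22.46). RS ⟂ SA; with |SA| = 17.5 on the right of RS, A = S + 17.5·(-0.3453, 0.9385) = (-10.41, 38.89). Then |BA| = |A − B| = 40.26.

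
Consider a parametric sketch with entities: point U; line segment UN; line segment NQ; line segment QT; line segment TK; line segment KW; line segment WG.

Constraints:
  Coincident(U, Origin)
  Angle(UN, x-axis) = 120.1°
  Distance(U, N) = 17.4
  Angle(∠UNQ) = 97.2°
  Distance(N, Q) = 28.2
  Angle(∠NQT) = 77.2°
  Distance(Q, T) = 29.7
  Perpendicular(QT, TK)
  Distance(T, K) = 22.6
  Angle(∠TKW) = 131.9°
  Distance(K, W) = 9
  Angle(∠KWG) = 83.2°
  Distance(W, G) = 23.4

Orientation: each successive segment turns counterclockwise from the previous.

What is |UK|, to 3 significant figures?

6.92

U is at the origin; UN runs at 120.1° with length 17.4, so N = (-8.73, 15.1). ∠UNQ = 97.2° gives NQ at -157° from the x-axis; with |NQ| = 28.2, Q = (-34.7, 4.08). ∠NQT = 77.2° gives QT at -54.3° from the x-axis; with |QT| = 29.7, T = (-17.4, -20.0). The perpendicularity gives TK at right angles to QT, so TK runs at 35.7°; with |TK| = 22.6, K = (0.981, -6.85). Then |UK| = |K − U| = 6.92.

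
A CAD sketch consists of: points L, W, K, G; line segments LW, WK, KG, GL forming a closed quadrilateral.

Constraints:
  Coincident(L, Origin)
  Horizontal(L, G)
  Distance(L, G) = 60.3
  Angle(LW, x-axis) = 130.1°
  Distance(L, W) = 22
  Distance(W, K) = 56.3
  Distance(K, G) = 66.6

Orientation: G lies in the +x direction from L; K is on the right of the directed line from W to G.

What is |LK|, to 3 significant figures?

36.6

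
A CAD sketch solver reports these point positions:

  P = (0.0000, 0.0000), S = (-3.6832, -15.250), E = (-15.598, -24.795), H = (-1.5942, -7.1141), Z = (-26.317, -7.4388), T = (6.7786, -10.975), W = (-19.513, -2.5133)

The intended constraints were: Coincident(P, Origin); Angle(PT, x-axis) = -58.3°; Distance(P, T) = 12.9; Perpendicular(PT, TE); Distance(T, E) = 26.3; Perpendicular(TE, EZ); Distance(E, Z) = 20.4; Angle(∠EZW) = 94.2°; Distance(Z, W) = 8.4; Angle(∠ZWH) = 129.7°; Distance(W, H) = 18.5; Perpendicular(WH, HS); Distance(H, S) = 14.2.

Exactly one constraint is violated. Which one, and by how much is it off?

Distance(H, S) = 14.2 — off by 5.80.

P = (0.00, 0.00) ✓; PT at -58.30° ✓; |PT| = 12.90 ✓; ∠(PT, TE) = 90.00° ✓; |TE| = 26.30 ✓; ∠(TE, EZ) = 90.00° ✓; |EZ| = 20.40 ✓; ∠EZW = 94.20° ✓; |ZW| = 8.400 ✓; ∠ZWH = 129.7° ✓; |WH| = 18.50 ✓; ∠(WH, HS) = 90.00° ✓; |HS| = 8.400 ✗.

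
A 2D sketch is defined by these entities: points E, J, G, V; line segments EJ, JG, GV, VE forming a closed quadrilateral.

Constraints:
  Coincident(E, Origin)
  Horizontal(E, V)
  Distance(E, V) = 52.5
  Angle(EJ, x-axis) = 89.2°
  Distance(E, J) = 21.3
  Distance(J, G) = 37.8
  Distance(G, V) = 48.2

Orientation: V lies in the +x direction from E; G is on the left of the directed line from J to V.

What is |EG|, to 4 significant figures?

53.23

Checks: |JG| = 37.80 ✓; |GV| = 48.20 ✓.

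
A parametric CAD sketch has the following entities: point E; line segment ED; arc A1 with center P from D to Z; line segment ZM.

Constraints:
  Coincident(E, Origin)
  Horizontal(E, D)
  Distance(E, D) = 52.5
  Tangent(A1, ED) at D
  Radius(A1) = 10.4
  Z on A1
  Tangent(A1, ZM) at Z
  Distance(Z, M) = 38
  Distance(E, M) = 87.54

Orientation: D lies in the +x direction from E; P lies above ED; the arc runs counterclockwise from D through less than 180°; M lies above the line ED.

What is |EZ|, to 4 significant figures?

62.32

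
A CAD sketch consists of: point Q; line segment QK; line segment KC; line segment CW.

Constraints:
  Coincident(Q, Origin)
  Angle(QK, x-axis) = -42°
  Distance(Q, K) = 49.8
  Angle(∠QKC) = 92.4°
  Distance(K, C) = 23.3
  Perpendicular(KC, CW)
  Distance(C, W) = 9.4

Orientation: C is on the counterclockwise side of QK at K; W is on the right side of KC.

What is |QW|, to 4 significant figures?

64.37

Q is at the origin; QK runs at -42.0° with length 49.8, so K = 49.8·(cos -42.0°, sin -42.0°) = (37.01, -33.32). ∠QKC = 92.4°, so KC runs at -42.0° + (180° − 92.4°) = 45.60° from the x-axis; with |KC| = 23.3, C = K + 23.3·(cos 45.60°, sin 45.60°) = (53.31, -16.68). KC is perpendicular to CW; with |CW| = 9.4 on the right of KC, W = C + 9.4·(0.7145, -0.6997) = (60.03, -23.25). Then |QW| = |W − Q| = 64.37.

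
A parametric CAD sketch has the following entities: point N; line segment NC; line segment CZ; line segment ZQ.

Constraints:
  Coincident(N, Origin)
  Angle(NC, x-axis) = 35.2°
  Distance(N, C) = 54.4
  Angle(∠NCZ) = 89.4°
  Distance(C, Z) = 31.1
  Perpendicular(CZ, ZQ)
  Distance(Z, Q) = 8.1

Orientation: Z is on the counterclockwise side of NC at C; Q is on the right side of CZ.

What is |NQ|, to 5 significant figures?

69.556

N is at the origin; NC runs at 35.2° with length 54.4, so C = 54.4·(cos 35.2°, sin 35.2°) = (44.453, 31.358). ∠NCZ = 89.4°, so CZ runs at 35.2° + (180° − 89.4°) = 125.80° from the x-axis; with |CZ| = 31.1, Z = C + 31.1·(cos 125.80°, sin 125.80°) = (26.260, 56.582). The perpendicularity gives ZQ at right angles to CZ; with |ZQ| = 8.1 on the right of CZ, Q = Z + 8.1·(0.81106, 0.58496) = (32.830, 61.320). Then |NQ| = |Q − N| = 69.556.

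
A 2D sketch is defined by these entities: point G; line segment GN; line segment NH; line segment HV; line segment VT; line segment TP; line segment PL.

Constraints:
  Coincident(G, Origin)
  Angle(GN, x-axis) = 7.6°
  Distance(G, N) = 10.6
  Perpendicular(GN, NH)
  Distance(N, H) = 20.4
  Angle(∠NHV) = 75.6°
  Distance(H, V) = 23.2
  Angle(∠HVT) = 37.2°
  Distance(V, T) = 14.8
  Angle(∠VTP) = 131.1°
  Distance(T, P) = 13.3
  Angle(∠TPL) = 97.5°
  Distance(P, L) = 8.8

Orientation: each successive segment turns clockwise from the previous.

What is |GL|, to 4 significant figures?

25.53

G is at the origin; GN runs at 7.6° with length 10.6, so N = (10.51, 1.402). GN is perpendicular to NH, so NH runs at -82.40°; with |NH| = 20.4, H = (13.20, -18.82). ∠NHV = 75.6° gives HV at 173.2° from the x-axis; with |HV| = 23.2, V = (-9.832, -16.07). ∠HVT = 37.2° gives VT at 30.40° from the x-axis; with |VT| = 14.8, T = (2.933, -8.583). ∠VTP = 131.1° gives TP at -18.50° from the x-axis; with |TP| = 13.3, P = (15.55, -12.80). ∠TPL = 97.5° gives PL at -101.0° from the x-axis; with |PL| = 8.8, L = (13.87, -21.44). Then |GL| = |L − G| = 25.53.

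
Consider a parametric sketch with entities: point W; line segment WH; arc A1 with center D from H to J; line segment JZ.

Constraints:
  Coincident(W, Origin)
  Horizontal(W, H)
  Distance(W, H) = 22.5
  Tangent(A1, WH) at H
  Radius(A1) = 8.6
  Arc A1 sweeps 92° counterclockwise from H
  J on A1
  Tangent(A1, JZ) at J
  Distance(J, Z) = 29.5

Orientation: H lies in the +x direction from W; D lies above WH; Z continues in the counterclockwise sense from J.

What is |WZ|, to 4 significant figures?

48.76

W is at the origin; W and H share the same y with |WH| = 22.5 and H on the +x side, so H = (22.50, 0.000). A1 meets WH tangentially, so DH is at right angles to WH, so D = H + (0, 8.6) = (22.50, 8.600). On A1, H sits at bearing -90° from D; a 92° counterclockwise sweep puts J at bearing 2°, so J = D + 8.6·(cos 2°, sin 2°) = (31.09, 8.900). The tangent condition forces DJ to be normal to JZ, so JZ runs along (−sin 2°, cos 2°); with |JZ| = 29.5, Z = (30.07, 38.38). Then |WZ| = |Z − W| = 48.76.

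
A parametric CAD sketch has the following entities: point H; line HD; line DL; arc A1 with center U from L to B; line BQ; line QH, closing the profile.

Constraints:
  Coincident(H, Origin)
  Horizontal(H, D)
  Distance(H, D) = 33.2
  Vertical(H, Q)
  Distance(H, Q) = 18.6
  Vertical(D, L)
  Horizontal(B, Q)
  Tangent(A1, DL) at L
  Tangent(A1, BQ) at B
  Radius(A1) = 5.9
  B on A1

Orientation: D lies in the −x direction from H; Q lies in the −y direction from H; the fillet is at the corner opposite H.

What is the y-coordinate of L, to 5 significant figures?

-12.700

The virtual corner opposite H is at (-33.200, -18.600). The tangent condition forces UL to be normal to DL and A1 meets BQ tangentially, so UB is at right angles to BQ, with radius 5.9, so the center U sits 5.9 in from both sides at U = (-27.300, -12.700). That places the tangent points at L = (-33.200, -12.700) on DL and B = (-27.300, -18.600) on BQ. So L.y = -12.700.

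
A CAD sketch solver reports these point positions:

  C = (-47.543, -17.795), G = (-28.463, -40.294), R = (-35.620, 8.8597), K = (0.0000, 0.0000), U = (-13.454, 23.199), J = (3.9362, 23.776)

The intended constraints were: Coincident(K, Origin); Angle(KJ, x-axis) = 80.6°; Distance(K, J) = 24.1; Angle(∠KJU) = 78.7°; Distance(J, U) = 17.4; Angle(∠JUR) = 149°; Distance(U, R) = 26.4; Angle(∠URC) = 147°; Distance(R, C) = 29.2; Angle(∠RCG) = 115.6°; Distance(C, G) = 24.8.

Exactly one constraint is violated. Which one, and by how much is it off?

Distance(C, G) = 24.8 — off by 4.70.

K = (0.00, 0.00) ✓; KJ at 80.60° ✓; |KJ| = 24.10 ✓; ∠KJU = 78.70° ✓; |JU| = 17.40 ✓; ∠JUR = 149.0° ✓; |UR| = 26.40 ✓; ∠URC = 147.0° ✓; |RC| = 29.20 ✓; ∠RCG = 115.6° ✓; |CG| = 29.50 ✗.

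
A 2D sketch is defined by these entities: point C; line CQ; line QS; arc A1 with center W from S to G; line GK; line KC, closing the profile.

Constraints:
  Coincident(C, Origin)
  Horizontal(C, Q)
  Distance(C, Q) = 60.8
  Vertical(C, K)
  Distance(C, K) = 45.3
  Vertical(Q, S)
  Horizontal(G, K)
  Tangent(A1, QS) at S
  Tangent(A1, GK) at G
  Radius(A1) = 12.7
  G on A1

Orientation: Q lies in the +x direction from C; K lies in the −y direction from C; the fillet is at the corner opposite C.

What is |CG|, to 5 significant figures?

66.073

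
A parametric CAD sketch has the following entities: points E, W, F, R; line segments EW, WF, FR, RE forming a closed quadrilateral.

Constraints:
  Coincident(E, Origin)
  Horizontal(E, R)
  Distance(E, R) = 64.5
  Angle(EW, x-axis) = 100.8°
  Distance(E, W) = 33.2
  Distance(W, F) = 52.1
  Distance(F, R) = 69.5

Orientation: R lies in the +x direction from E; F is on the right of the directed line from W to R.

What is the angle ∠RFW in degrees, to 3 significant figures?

78.2°

E is at the origin; ER is horizontal with |ER| = 64.5 and R in +x, so R = (64.5, 0). EW runs at 100.8° with |EW| = 33.2, so W = (-6.22, 32.6). F is determined by |WF| = 52.1 and |FR| = 69.5 together: it lies at the intersection of circle(W, 52.1) and circle(R, 69.5). With |WR| = 77.9, the foot of the radical line on WR is 25.4 from W and the perpendicular offset is √(52.1² − 25.4²) = 45.5. Taking the right-of-WR solution: F = (-2.26, -19.3).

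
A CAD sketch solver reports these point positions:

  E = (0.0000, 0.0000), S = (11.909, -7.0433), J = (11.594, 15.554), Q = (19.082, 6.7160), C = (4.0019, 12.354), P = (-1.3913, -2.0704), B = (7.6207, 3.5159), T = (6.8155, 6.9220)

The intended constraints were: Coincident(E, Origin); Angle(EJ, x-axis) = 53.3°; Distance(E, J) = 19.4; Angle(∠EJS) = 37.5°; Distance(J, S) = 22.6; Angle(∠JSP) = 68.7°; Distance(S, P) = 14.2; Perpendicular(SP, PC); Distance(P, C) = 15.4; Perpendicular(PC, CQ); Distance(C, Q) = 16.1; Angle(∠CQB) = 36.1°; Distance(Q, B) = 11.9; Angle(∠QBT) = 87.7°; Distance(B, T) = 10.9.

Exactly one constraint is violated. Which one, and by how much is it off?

Distance(B, T) = 10.9 — off by 7.40.

E = (0.00, 0.00) ✓; EJ at 53.30° ✓; |EJ| = 19.40 ✓; ∠EJS = 37.50° ✓; |JS| = 22.60 ✓; ∠JSP = 68.70° ✓; |SP| = 14.20 ✓; ∠(SP, PC) = 90.00° ✓; |PC| = 15.40 ✓; ∠(PC, CQ) = 90.00° ✓; |CQ| = 16.10 ✓; ∠CQB = 36.10° ✓; |QB| = 11.90 ✓; ∠QBT = 87.70° ✓; |BT| = 3.500 ✗.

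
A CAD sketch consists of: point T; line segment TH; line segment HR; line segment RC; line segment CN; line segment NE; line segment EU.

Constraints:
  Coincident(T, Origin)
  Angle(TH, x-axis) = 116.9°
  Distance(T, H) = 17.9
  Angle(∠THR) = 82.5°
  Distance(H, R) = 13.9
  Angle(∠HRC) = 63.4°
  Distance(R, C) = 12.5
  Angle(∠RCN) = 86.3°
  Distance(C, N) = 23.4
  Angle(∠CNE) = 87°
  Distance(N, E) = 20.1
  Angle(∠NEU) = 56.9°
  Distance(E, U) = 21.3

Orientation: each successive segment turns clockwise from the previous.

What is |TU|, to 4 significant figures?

16.54

T is at the origin; TH runs at 116.9° with length 17.9, so H = (-8.099, 15.96). ∠THR = 82.5° gives HR at 19.40° from the x-axis; with |HR| = 13.9, R = (5.012, 20.58). ∠HRC = 63.4° gives RC at -97.20° from the x-axis; with |RC| = 12.5, C = (3.446, 8.179). ∠RCN = 86.3° gives CN at 169.1° from the x-axis; with |CN| = 23.4, N = (-19.53, 12.60). ∠CNE = 87.0° gives NE at 76.10° from the x-axis; with |NE| = 20.1, E = (-14.70, 32.12). ∠NEU = 56.9° gives EU at -47.00° from the x-axis; with |EU| = 21.3, U = (-0.1771, 16.54). Then |TU| = |U − T| = 16.54.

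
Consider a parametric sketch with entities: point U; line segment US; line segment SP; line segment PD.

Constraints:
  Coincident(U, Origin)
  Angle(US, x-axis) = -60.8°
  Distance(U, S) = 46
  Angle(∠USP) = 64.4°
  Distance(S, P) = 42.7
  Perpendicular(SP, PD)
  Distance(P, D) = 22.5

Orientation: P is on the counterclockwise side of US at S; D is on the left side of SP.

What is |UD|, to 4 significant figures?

29.69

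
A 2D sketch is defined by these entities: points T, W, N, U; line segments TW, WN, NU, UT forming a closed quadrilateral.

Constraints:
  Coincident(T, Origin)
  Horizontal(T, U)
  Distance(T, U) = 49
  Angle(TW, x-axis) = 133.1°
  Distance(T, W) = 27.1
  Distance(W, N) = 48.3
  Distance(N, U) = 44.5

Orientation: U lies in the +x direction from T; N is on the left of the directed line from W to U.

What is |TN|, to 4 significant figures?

46.27

Checks: |WN| = 48.30 ✓; |NU| = 44.50 ✓.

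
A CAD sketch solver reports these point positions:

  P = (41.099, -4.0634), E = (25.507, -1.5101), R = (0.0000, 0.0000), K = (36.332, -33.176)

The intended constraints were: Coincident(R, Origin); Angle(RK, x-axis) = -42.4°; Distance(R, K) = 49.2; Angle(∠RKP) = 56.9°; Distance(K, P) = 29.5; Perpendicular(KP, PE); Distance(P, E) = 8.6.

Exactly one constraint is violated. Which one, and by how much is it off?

Distance(P, E) = 8.6 — off by 7.20.

R = (0.00, 0.00) ✓; RK at -42.40° ✓; |RK| = 49.20 ✓; ∠RKP = 56.90° ✓; |KP| = 29.50 ✓; ∠(KP, PE) = 90.00° ✓; |PE| = 15.80 ✗.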